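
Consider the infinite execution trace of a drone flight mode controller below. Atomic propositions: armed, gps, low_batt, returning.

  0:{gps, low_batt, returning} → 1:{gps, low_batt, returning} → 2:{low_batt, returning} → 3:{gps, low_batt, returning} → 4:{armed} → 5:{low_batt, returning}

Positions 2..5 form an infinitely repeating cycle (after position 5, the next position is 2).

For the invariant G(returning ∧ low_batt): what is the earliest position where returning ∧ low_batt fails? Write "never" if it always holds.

Check returning ∧ low_batt at each position in order: 0 ✓, 1 ✓, 2 ✓, 3 ✓.
At position 4 the labels are {armed}, so returning ∧ low_batt is false there. This is the first violation.

4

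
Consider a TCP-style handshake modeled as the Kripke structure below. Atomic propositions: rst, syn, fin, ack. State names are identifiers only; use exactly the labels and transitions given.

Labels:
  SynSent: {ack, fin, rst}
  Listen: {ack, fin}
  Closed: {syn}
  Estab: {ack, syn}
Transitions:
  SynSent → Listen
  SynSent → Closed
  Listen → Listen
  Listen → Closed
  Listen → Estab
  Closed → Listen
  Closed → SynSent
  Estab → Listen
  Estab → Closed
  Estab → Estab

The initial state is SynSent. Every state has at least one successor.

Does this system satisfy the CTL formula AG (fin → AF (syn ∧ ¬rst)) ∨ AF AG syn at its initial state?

No

States satisfying fin → AF (syn ∧ ¬rst): {Closed, Estab}.
States satisfying AG (fin → AF (syn ∧ ¬rst)): ∅.
States satisfying AG syn: ∅.
States satisfying AF AG syn: ∅.
States satisfying AG (fin → AF (syn ∧ ¬rst)) ∨ AF AG syn: ∅.
SynSent ∉ Sat(AG (fin → AF (syn ∧ ¬rst)) ∨ AF AG syn).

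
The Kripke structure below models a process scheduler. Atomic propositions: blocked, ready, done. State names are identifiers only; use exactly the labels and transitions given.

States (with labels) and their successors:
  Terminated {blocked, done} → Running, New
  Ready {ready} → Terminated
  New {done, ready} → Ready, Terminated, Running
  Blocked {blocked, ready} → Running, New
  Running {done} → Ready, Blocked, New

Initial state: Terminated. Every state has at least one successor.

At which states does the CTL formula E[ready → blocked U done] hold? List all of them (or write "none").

States satisfying ready → blocked: {Terminated, Blocked, Running}.
States satisfying done: {Terminated, New, Running}.
States satisfying E[ready → blocked U done]: {Terminated, New, Blocked, Running}.

{Terminated, New, Blocked, Running}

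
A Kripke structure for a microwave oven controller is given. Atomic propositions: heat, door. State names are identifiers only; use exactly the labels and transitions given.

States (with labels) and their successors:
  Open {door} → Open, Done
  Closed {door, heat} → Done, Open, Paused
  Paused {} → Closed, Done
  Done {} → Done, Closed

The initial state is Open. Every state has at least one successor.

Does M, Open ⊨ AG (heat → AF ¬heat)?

States satisfying heat → AF ¬heat: {Open, Closed, Paused, Done}.
States satisfying AG (heat → AF ¬heat): {Open, Closed, Paused, Done}.
Every state reachable from Open satisfies heat → AF ¬heat.
Open ∈ Sat(AG (heat → AF ¬heat)).

Holds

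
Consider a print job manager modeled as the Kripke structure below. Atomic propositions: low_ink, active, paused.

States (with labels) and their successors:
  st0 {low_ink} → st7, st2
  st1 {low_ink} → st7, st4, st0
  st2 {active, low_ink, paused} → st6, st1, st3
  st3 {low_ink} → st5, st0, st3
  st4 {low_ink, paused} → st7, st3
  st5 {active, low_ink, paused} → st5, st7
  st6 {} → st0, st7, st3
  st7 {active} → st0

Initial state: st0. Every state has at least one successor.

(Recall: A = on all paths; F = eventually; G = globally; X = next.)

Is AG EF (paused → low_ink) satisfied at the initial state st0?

Holds

States satisfying EF (paused → low_ink): {st0, st1, st2, st3, st4, st5, st6, st7}.
States satisfying AG EF (paused → low_ink): {st0, st1, st2, st3, st4, st5, st6, st7}.
Every state reachable from st0 satisfies EF (paused → low_ink).
st0 ∈ Sat(AG EF (paused → low_ink)).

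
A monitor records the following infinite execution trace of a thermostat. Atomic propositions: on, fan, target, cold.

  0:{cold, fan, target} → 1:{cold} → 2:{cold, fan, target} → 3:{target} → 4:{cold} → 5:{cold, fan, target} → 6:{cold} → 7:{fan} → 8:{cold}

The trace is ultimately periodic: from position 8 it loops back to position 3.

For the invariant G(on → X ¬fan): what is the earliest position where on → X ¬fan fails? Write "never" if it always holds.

on → X ¬fan holds at every position 0..8, and those are all the positions the trace ever visits, so the invariant G(on → X ¬fan) is never violated.

never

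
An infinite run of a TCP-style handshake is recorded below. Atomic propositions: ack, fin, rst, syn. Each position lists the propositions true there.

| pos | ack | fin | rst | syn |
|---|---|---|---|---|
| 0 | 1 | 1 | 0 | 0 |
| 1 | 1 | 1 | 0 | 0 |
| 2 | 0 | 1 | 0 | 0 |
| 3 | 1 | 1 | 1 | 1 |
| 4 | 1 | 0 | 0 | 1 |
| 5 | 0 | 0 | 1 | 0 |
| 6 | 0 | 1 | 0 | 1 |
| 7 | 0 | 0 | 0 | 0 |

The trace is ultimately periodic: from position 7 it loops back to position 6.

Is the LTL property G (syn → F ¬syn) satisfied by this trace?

syn → F ¬syn holds at every position 0..7, and those are all positions ever visited, so G (syn → F ¬syn) holds.
Positions where syn holds: 3, 4, 6.
Check F ¬syn at each: 3→ok, 4→ok, 6→ok.

Satisfied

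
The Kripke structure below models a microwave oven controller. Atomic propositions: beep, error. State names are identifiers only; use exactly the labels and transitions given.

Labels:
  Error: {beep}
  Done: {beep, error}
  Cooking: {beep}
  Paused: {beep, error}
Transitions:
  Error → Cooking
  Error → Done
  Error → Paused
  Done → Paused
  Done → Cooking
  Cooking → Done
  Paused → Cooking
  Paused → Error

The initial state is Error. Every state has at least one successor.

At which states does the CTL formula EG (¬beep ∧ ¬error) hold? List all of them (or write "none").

States satisfying ¬beep ∧ ¬error: ∅.
States satisfying EG (¬beep ∧ ¬error): ∅.

none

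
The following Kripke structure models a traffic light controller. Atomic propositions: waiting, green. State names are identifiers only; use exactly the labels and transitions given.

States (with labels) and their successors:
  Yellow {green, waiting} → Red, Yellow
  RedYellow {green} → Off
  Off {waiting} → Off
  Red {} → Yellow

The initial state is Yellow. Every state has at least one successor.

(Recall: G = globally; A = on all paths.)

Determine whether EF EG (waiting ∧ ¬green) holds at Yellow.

States satisfying EG (waiting ∧ ¬green): {Off}.
States satisfying EF EG (waiting ∧ ¬green): {RedYellow, Off}.
No suitable path/successor from Yellow witnesses the formula.
Yellow ∉ Sat(EF EG (waiting ∧ ¬green)).

No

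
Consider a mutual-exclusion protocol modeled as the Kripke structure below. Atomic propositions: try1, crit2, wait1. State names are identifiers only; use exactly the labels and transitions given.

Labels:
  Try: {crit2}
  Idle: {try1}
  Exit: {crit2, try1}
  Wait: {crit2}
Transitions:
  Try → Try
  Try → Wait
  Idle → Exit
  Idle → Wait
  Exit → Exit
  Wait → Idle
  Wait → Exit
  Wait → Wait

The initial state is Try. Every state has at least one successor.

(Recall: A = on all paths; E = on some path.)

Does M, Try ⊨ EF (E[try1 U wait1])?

Violated

States satisfying E[try1 U wait1]: ∅.
States satisfying EF (E[try1 U wait1]): ∅.
No suitable path/successor from Try witnesses the formula.
Try ∉ Sat(EF (E[try1 U wait1])).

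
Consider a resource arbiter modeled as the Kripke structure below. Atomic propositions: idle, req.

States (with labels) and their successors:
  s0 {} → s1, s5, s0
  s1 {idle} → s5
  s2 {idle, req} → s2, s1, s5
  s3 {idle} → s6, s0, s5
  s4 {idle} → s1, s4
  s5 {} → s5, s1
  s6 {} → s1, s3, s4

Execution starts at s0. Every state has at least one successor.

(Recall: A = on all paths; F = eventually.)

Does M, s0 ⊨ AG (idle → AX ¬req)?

States satisfying idle → AX ¬req: {s0, s1, s3, s4, s5, s6}.
States satisfying AG (idle → AX ¬req): {s0, s1, s3, s4, s5, s6}.
Every state reachable from s0 satisfies idle → AX ¬req.
s0 ∈ Sat(AG (idle → AX ¬req)).

Yes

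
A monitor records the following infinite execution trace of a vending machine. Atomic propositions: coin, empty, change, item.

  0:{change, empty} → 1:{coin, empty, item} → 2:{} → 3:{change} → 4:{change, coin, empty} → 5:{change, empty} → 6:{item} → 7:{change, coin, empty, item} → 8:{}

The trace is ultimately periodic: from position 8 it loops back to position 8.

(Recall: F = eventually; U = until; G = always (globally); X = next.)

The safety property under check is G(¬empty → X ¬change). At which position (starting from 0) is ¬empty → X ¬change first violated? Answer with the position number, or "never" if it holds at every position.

2

Check ¬empty → X ¬change at each position in order: 0 ✓, 1 ✓.
At position 2 the labels are {} and the next position 3 has {change}, so ¬empty → X ¬change is false there. This is the first violation.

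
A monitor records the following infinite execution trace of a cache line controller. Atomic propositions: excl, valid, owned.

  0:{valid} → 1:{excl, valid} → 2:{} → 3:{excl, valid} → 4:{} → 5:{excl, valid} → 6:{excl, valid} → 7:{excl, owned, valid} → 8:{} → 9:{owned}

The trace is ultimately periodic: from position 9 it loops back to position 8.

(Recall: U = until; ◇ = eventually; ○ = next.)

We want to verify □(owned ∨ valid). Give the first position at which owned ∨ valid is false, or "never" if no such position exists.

2

Check owned ∨ valid at each position in order: 0 ✓, 1 ✓.
At position 2 the labels are {}, so owned ∨ valid is false there. This is the first violation.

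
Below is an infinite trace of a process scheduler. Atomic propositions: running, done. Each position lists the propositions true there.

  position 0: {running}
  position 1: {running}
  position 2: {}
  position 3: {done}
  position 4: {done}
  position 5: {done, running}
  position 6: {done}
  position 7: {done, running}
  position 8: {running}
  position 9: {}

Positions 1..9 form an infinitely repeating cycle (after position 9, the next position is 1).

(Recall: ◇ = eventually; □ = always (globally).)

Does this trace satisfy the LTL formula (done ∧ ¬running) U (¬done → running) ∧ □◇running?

Walking from position 0: ¬done → running first holds at position 0, and done ∧ ¬running holds at every earlier position along the way, so (done ∧ ¬running) U (¬done → running) holds.
◇running holds at every position 0..9, and those are all positions ever visited, so □◇running holds.
At position 0: (done ∧ ¬running) U (¬done → running) is true; □◇running is true; so (done ∧ ¬running) U (¬done → running) ∧ □◇running is true.

Holds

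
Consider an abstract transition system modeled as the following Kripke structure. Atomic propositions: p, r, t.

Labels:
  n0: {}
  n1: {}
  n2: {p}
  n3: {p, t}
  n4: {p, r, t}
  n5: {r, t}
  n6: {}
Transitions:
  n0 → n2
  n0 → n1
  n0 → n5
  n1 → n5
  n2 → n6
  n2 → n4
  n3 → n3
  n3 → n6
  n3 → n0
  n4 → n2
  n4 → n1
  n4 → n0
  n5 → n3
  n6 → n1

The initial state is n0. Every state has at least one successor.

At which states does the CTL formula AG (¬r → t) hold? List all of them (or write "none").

none

States satisfying ¬r → t: {n3, n4, n5}.
States satisfying AG (¬r → t): ∅.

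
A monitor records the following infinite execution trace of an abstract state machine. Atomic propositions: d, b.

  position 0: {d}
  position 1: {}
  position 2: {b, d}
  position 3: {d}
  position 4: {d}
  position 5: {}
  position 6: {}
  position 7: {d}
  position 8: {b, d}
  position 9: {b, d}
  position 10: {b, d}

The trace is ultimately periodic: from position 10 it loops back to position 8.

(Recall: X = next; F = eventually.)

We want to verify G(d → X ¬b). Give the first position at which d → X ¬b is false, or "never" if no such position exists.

7

Check d → X ¬b at each position in order: 0 ✓, 1 ✓, 2 ✓, 3 ✓, 4 ✓, 5 ✓, 6 ✓.
At position 7 the labels are {d} and the next position 8 has {b, d}, so d → X ¬b is false there. This is the first violation.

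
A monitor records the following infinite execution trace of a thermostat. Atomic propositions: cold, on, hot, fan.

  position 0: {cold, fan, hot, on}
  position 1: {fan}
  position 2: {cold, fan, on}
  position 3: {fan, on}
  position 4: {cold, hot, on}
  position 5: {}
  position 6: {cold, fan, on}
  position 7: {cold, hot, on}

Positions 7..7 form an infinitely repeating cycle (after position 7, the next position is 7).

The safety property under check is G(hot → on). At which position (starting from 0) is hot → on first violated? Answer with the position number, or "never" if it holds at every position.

never

hot → on holds at every position 0..7, and those are all the positions the trace ever visits, so the invariant G(hot → on) is never violated.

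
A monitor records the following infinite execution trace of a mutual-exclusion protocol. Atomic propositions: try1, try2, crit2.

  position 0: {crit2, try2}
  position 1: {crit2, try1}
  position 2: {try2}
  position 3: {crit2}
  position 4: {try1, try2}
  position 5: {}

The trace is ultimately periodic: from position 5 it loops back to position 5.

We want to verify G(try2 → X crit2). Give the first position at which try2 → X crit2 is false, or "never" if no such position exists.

4

Check try2 → X crit2 at each position in order: 0 ✓, 1 ✓, 2 ✓, 3 ✓.
At position 4 the labels are {try1, try2} and the next position 5 has {}, so try2 → X crit2 is false there. This is the first violation.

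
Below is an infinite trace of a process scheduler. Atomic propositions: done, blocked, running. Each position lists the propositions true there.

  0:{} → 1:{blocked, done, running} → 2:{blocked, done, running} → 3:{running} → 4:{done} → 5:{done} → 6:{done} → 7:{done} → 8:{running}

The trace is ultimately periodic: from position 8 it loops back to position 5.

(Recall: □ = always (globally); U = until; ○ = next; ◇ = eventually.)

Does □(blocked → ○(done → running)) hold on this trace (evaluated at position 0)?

blocked → ○(done → running) holds at every position 0..8, and those are all positions ever visited, so □(blocked → ○(done → running)) holds.
Positions where blocked holds: 1, 2.
Check ○(done → running) at each: 1→ok, 2→ok.

Holds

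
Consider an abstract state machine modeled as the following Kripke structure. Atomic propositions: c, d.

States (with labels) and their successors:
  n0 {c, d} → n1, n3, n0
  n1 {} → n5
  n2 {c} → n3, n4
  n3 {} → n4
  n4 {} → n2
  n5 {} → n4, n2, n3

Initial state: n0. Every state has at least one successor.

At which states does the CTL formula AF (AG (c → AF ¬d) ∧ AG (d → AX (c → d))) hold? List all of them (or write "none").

{n1, n2, n3, n4, n5}

States satisfying AG (c → AF ¬d) ∧ AG (d → AX (c → d)): {n1, n2, n3, n4, n5}.
States satisfying AF (AG (c → AF ¬d) ∧ AG (d → AX (c → d))): {n1, n2, n3, n4, n5}.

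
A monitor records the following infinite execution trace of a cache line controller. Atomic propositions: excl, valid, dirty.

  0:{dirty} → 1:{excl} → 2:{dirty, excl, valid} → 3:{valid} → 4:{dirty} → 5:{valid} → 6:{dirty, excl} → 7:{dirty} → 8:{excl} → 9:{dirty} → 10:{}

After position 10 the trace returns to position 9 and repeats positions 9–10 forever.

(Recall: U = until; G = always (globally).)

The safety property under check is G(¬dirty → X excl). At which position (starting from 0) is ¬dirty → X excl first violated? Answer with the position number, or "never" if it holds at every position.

3

Check ¬dirty → X excl at each position in order: 0 ✓, 1 ✓, 2 ✓.
At position 3 the labels are {valid} and the next position 4 has {dirty}, so ¬dirty → X excl is false there. This is the first violation.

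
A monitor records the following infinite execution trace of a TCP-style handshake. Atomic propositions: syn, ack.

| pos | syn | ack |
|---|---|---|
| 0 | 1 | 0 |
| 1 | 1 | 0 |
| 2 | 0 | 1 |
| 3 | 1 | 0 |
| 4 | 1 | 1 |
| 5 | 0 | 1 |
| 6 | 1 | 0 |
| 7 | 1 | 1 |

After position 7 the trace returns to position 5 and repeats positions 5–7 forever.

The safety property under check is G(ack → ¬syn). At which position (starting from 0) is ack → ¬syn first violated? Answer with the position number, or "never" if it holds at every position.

4

Check ack → ¬syn at each position in order: 0 ✓, 1 ✓, 2 ✓, 3 ✓.
At position 4 the labels are {ack, syn}, so ack → ¬syn is false there. This is the first violation.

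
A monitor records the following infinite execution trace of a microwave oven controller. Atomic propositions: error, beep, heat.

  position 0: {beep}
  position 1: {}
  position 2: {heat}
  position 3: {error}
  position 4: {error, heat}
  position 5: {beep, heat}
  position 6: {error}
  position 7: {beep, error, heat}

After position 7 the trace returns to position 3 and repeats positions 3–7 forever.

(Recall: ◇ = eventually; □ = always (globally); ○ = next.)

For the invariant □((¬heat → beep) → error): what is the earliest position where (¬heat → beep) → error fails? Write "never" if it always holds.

0

At position 0 the labels are {beep}, so (¬heat → beep) → error is false there. This is the first violation.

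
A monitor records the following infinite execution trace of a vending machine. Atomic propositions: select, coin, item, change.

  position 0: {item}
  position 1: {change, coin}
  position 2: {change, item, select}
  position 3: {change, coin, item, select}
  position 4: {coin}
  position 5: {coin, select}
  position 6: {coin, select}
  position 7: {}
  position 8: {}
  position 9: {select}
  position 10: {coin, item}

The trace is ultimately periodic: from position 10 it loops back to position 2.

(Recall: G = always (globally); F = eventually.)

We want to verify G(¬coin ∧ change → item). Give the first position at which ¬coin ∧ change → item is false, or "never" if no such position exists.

¬coin ∧ change → item holds at every position 0..10, and those are all the positions the trace ever visits, so the invariant G(¬coin ∧ change → item) is never violated.

never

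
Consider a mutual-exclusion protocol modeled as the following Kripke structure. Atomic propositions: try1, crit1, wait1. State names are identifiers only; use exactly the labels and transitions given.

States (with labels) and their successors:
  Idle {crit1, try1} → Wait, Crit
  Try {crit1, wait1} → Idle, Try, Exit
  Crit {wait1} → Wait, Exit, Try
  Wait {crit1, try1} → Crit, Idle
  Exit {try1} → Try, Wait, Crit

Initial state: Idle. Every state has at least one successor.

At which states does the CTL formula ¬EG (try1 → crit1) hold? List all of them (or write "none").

{Exit}

States satisfying try1 → crit1: {Idle, Try, Crit, Wait}.
States satisfying EG (try1 → crit1): {Idle, Try, Crit, Wait}.
States satisfying ¬EG (try1 → crit1): {Exit}.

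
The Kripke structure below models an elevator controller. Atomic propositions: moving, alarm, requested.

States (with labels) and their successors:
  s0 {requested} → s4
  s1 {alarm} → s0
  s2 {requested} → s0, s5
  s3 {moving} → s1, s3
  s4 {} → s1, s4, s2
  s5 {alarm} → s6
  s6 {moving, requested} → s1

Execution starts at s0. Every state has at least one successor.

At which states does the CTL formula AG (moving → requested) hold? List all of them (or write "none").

{s0, s1, s2, s4, s5, s6}

States satisfying moving → requested: {s0, s1, s2, s4, s5, s6}.
States satisfying AG (moving → requested): {s0, s1, s2, s4, s5, s6}.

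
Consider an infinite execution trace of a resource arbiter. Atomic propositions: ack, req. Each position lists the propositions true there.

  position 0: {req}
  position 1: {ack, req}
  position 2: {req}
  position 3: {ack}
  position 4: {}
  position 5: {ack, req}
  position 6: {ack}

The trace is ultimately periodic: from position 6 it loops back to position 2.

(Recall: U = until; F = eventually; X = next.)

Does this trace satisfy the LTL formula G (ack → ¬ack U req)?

Does not hold

ack → ¬ack U req must hold at every position from 0 onward. It fails at position 3, so G (ack → ¬ack U req) is false.
Positions where ack holds: 1, 3, 5, 6.
Check ¬ack U req at each: 1→ok, 3→fails, 5→ok, 6→fails.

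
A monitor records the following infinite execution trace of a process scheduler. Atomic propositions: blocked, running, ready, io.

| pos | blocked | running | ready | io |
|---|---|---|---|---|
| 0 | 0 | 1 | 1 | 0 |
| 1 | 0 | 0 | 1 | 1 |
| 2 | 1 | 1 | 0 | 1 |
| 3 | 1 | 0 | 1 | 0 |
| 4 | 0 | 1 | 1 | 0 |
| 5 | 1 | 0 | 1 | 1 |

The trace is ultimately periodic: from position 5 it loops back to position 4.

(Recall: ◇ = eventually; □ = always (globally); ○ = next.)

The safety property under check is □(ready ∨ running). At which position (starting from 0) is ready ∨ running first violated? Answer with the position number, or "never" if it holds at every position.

never

ready ∨ running holds at every position 0..5, and those are all the positions the trace ever visits, so the invariant □(ready ∨ running) is never violated.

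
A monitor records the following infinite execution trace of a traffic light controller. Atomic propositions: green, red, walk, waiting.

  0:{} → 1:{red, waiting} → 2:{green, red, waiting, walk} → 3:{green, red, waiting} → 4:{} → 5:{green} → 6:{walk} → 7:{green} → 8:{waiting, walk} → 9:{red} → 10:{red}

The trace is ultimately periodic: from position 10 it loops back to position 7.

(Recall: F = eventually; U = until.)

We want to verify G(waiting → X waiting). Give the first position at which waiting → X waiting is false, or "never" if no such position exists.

Check waiting → X waiting at each position in order: 0 ✓, 1 ✓, 2 ✓.
At position 3 the labels are {green, red, waiting} and the next position 4 has {}, so waiting → X waiting is false there. This is the first violation.

3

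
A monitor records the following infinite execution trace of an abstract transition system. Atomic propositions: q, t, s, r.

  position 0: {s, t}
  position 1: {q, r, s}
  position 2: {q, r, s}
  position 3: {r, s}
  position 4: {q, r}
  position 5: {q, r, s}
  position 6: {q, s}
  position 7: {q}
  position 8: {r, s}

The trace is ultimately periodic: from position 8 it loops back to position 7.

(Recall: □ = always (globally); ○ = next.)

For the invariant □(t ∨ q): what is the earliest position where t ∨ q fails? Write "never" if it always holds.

3

Check t ∨ q at each position in order: 0 ✓, 1 ✓, 2 ✓.
At position 3 the labels are {r, s}, so t ∨ q is false there. This is the first violation.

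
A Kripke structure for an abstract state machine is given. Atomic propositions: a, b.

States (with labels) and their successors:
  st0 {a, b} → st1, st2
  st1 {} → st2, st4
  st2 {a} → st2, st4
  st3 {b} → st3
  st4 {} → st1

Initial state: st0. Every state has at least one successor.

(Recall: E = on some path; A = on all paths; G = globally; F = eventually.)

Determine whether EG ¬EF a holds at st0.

Does not hold

States satisfying ¬EF a: {st3}.
States satisfying EG ¬EF a: {st3}.
No suitable path/successor from st0 witnesses the formula.
st0 ∉ Sat(EG ¬EF a).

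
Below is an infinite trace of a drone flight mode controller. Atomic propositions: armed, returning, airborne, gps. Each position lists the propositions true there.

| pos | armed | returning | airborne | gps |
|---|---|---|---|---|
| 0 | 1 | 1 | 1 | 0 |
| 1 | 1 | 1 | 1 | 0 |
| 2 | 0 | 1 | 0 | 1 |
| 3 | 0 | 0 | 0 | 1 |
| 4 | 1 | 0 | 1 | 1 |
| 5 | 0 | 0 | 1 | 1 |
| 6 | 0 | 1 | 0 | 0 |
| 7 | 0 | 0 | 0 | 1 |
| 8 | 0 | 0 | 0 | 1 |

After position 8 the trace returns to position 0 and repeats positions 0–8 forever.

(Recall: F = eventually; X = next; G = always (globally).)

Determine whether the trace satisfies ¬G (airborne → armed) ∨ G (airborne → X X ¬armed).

Satisfied

airborne → X X ¬armed holds at every position 0..8, and those are all positions ever visited, so G (airborne → X X ¬armed) holds.
Positions where airborne holds: 0, 1, 4, 5.
Check X X ¬armed at each: 0→ok, 1→ok, 4→ok, 5→ok.
At position 0: ¬G (airborne → armed) is true; G (airborne → X X ¬armed) is true; so ¬G (airborne → armed) ∨ G (airborne → X X ¬armed) is true.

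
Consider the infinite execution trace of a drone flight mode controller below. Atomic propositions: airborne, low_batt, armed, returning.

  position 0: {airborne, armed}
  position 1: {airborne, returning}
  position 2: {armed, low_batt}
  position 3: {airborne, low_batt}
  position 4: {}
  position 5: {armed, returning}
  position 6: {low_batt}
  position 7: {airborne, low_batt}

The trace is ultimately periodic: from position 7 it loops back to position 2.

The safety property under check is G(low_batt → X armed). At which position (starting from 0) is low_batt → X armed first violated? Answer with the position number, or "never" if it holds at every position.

Check low_batt → X armed at each position in order: 0 ✓, 1 ✓.
At position 2 the labels are {armed, low_batt} and the next position 3 has {airborne, low_batt}, so low_batt → X armed is false there. This is the first violation.

2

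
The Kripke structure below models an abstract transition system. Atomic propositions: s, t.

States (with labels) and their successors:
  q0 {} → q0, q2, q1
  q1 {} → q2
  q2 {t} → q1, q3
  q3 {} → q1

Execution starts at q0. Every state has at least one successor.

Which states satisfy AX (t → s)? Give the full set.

{q2, q3}

States satisfying t → s: {q0, q1, q3}.
States satisfying AX (t → s): {q2, q3}.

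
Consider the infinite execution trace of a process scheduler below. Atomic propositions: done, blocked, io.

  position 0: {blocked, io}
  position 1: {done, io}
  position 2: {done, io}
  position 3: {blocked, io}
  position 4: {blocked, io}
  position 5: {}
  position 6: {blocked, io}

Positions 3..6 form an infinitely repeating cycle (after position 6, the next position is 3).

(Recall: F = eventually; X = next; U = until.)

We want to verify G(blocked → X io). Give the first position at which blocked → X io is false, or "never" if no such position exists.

4

Check blocked → X io at each position in order: 0 ✓, 1 ✓, 2 ✓, 3 ✓.
At position 4 the labels are {blocked, io} and the next position 5 has {}, so blocked → X io is false there. This is the first violation.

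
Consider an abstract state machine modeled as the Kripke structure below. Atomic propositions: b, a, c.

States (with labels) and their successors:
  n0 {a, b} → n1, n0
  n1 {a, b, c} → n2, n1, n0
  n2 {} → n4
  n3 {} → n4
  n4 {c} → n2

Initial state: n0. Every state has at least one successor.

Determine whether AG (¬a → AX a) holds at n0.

No

States satisfying ¬a → AX a: {n0, n1}.
States satisfying AG (¬a → AX a): ∅.
n2 is reachable from n0 and violates ¬a → AX a, so AG fails at n0.
n0 ∉ Sat(AG (¬a → AX a)).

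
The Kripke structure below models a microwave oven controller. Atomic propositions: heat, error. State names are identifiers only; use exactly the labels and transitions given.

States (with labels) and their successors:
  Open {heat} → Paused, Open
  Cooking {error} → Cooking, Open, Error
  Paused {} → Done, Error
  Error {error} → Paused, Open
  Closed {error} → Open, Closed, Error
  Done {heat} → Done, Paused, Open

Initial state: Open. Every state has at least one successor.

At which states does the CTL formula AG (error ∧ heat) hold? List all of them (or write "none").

none

States satisfying error ∧ heat: ∅.
States satisfying AG (error ∧ heat): ∅.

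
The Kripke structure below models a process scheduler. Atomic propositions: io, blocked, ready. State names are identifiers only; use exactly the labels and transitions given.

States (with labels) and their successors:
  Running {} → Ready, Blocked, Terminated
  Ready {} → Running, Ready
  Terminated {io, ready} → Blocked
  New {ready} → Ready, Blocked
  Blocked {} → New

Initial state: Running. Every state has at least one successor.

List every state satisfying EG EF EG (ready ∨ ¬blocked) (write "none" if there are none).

{Running, Ready, Terminated, New, Blocked}

States satisfying EF EG (ready ∨ ¬blocked): {Running, Ready, Terminated, New, Blocked}.
States satisfying EG EF EG (ready ∨ ¬blocked): {Running, Ready, Terminated, New, Blocked}.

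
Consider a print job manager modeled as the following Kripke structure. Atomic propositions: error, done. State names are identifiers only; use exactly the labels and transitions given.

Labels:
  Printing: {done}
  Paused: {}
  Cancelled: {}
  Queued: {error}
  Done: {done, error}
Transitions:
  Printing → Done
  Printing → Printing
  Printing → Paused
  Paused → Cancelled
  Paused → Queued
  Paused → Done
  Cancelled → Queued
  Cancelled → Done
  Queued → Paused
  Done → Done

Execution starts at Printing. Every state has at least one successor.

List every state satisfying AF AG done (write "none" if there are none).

{Done}

States satisfying AG done: {Done}.
States satisfying AF AG done: {Done}.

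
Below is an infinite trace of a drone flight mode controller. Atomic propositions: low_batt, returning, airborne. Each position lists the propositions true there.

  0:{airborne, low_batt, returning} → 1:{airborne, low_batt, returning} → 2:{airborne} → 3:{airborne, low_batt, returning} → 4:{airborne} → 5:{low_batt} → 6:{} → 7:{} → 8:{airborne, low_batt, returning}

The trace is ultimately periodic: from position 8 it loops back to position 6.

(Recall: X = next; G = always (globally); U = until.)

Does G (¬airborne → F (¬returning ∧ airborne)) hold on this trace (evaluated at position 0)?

¬airborne → F (¬returning ∧ airborne) must hold at every position from 0 onward. It fails at position 5, so G (¬airborne → F (¬returning ∧ airborne)) is false.
Positions where ¬airborne holds: 5, 6, 7.
Check F (¬returning ∧ airborne) at each: 5→fails, 6→fails, 7→fails.

Does not hold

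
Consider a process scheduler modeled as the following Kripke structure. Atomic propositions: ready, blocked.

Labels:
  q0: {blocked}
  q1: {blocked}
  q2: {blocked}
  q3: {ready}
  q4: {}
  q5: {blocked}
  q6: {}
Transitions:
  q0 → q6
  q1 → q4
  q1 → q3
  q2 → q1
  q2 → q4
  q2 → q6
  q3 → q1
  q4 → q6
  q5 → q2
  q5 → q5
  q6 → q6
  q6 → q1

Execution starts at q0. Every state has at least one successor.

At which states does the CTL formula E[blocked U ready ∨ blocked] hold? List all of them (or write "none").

{q0, q1, q2, q3, q5}

States satisfying blocked: {q0, q1, q2, q5}.
States satisfying ready ∨ blocked: {q0, q1, q2, q3, q5}.
States satisfying E[blocked U ready ∨ blocked]: {q0, q1, q2, q3, q5}.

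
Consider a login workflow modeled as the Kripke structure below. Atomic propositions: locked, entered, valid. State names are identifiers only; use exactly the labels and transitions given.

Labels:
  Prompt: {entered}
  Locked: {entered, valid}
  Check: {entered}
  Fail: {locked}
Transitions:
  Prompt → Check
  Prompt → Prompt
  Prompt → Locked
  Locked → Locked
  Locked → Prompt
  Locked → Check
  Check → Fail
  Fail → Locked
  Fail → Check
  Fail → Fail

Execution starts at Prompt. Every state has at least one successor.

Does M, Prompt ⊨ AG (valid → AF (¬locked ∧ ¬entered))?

No

States satisfying valid → AF (¬locked ∧ ¬entered): {Prompt, Check, Fail}.
States satisfying AG (valid → AF (¬locked ∧ ¬entered)): ∅.
Locked is reachable from Prompt and violates valid → AF (¬locked ∧ ¬entered), so AG fails at Prompt.
Prompt ∉ Sat(AG (valid → AF (¬locked ∧ ¬entered))).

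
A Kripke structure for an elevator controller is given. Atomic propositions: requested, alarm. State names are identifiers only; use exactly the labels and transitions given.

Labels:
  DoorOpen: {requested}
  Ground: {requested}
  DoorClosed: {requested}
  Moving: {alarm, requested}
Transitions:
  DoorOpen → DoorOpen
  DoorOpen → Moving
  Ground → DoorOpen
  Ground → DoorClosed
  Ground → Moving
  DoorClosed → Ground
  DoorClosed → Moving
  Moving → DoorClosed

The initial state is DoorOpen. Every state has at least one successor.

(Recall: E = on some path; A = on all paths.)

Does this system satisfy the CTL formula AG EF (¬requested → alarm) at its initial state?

States satisfying EF (¬requested → alarm): {DoorOpen, Ground, DoorClosed, Moving}.
States satisfying AG EF (¬requested → alarm): {DoorOpen, Ground, DoorClosed, Moving}.
Every state reachable from DoorOpen satisfies EF (¬requested → alarm).
DoorOpen ∈ Sat(AG EF (¬requested → alarm)).

Yes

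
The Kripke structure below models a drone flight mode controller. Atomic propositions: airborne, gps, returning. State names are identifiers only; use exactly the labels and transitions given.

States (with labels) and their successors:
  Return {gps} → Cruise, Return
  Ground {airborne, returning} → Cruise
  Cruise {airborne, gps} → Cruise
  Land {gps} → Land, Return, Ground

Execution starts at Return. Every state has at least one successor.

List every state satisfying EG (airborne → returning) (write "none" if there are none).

States satisfying airborne → returning: {Return, Ground, Land}.
States satisfying EG (airborne → returning): {Return, Land}.

{Return, Land}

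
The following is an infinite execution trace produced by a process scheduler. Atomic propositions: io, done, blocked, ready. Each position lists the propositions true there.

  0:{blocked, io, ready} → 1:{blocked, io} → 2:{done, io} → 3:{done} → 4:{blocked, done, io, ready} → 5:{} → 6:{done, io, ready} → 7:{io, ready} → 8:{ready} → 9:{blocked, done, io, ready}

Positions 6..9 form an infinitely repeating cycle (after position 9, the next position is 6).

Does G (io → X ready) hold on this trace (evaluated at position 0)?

No

io → X ready must hold at every position from 0 onward. It fails at position 0, so G (io → X ready) is false.
Positions where io holds: 0, 1, 2, 4, 6, 7, 9.
Check X ready at each: 0→fails, 1→fails, 2→fails, 4→fails, 6→ok, 7→ok, 9→ok.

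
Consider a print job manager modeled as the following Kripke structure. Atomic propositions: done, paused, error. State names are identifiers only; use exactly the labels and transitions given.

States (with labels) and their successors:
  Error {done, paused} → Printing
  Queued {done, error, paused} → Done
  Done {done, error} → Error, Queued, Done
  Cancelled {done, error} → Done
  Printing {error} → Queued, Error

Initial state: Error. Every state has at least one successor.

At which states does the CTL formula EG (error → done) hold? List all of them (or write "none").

States satisfying error → done: {Error, Queued, Done, Cancelled}.
States satisfying EG (error → done): {Queued, Done, Cancelled}.

{Queued, Done, Cancelled}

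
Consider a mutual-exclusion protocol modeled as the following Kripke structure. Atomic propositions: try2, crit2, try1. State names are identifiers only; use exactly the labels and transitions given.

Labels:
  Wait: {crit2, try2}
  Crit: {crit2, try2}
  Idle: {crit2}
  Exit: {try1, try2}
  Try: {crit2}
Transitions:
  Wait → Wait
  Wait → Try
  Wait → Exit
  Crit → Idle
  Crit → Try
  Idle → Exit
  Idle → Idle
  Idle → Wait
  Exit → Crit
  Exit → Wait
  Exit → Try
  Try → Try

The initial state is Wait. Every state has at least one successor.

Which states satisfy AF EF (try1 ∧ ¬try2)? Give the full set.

none

States satisfying EF (try1 ∧ ¬try2): ∅.
States satisfying AF EF (try1 ∧ ¬try2): ∅.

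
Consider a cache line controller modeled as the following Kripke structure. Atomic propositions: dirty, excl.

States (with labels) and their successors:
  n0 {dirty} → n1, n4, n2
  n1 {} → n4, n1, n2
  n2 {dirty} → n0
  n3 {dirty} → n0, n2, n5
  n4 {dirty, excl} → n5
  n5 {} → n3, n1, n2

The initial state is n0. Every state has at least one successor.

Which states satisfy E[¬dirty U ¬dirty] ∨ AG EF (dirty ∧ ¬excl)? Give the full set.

States satisfying ¬dirty: {n1, n5}.
States satisfying E[¬dirty U ¬dirty]: {n1, n5}.
States satisfying EF (dirty ∧ ¬excl): {n0, n1, n2, n3, n4, n5}.
States satisfying AG EF (dirty ∧ ¬excl): {n0, n1, n2, n3, n4, n5}.
States satisfying E[¬dirty U ¬dirty] ∨ AG EF (dirty ∧ ¬excl): {n0, n1, n2, n3, n4, n5}.

{n0, n1, n2, n3, n4, n5}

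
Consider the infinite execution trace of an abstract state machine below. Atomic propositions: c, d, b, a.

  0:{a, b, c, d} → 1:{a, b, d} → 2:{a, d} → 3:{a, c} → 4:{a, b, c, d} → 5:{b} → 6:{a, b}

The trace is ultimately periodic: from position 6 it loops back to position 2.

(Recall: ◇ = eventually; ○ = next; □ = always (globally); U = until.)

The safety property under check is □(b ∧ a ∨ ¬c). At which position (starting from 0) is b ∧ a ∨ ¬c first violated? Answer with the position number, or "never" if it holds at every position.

3

Check b ∧ a ∨ ¬c at each position in order: 0 ✓, 1 ✓, 2 ✓.
At position 3 the labels are {a, c}, so b ∧ a ∨ ¬c is false there. This is the first violation.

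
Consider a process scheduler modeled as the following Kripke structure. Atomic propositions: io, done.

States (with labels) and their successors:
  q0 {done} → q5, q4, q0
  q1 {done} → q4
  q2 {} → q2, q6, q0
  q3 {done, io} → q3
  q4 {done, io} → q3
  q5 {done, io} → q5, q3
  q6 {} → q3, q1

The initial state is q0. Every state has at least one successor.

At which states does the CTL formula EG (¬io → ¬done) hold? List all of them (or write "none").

{q2, q3, q4, q5, q6}

States satisfying ¬io → ¬done: {q2, q3, q4, q5, q6}.
States satisfying EG (¬io → ¬done): {q2, q3, q4, q5, q6}.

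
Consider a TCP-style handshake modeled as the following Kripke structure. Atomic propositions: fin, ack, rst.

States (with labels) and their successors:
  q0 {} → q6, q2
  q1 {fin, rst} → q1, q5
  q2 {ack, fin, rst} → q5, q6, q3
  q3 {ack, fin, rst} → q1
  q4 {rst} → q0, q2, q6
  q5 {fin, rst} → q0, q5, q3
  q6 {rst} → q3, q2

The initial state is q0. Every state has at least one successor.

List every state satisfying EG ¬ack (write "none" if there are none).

{q1, q5}

States satisfying ¬ack: {q0, q1, q4, q5, q6}.
States satisfying EG ¬ack: {q1, q5}.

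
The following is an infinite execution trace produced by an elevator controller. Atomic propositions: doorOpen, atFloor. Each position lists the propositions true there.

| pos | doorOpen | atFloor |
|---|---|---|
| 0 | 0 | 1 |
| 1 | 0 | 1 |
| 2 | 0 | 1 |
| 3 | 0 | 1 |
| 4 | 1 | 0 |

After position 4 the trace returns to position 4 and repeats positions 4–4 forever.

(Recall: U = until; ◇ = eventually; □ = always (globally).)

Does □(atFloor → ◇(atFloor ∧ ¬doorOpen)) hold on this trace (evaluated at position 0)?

atFloor → ◇(atFloor ∧ ¬doorOpen) holds at every position 0..4, and those are all positions ever visited, so □(atFloor → ◇(atFloor ∧ ¬doorOpen)) holds.
Positions where atFloor holds: 0, 1, 2, 3.
Check ◇(atFloor ∧ ¬doorOpen) at each: 0→ok, 1→ok, 2→ok, 3→ok.

Yes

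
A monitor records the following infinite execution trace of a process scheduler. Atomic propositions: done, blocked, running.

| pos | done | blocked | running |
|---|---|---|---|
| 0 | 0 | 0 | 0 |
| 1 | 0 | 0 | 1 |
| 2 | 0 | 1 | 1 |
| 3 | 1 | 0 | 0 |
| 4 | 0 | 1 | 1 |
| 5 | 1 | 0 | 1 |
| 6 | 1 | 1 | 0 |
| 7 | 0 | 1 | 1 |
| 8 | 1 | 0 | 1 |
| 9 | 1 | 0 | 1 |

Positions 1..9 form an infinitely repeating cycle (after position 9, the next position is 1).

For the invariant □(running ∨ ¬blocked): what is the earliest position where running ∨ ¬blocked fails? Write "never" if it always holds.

Check running ∨ ¬blocked at each position in order: 0 ✓, 1 ✓, 2 ✓, 3 ✓, 4 ✓, 5 ✓.
At position 6 the labels are {blocked, done}, so running ∨ ¬blocked is false there. This is the first violation.

6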